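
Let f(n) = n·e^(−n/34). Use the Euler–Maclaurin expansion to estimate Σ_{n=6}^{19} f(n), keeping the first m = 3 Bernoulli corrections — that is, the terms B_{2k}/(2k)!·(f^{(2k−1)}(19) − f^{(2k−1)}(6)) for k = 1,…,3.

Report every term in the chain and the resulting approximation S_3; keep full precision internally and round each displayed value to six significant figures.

The integral term ∫_6^19 x·e^(−x/34) dx = 109.453.
Endpoint term: (f(6) + f(19))/2 = (5.02934 + 10.8657)/2 = 7.94754.
Integral + boundary = 117.401.
k=1: B_{2}/(2)! × [f^{(1)}(19) − f^{(1)}(6)] = 1/12 × (0.252301 − 0.690302) = -0.0365001.
Partial sum through k=1: 117.365.
k=2: B_{4}/(4)! × [f^{(3)}(19) − f^{(3)}(6)] = −1/720 × (0.00120767 − 0.00204736) = 1.16624e-06.
Partial sum through k=2: 117.365.
k=3: B_{6}/(6)! × [f^{(5)}(19) − f^{(5)}(6)] = 1/30240 × (1.90059e-06 − 3.02558e-06) = -3.72022e-11.

S_3 ≈ 117.365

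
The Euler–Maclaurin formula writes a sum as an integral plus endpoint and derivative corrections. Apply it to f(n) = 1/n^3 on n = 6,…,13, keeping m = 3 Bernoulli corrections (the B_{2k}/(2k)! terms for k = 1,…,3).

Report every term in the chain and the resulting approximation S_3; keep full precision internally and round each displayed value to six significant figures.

S_3 ≈ 0.0136551

The integral term ∫_6^13 1/x^3 dx = 0.0109303.
Endpoint term: (f(6) + f(13))/2 = (0.00462963 + 0.000455166)/2 = 0.00254240.
So far: 0.0134727.
Order-1 term: 1/12 · (-0.000105038 − (-0.00231481)) = 0.000184148.
Partial sum through k=1: 0.0136569.
Order-2 term: −1/720 · (-1.24306e-05 − (-0.00128601)) = -1.76886e-06.
Partial sum through k=2: 0.0136551.
Order-3 term: 1/30240 · (-3.08925e-06 − (-0.00150034)) = 4.95124e-08.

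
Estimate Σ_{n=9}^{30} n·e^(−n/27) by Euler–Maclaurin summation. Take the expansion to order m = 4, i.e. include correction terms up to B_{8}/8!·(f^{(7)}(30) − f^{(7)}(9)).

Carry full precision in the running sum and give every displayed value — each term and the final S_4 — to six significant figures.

S_4 ≈ 197.960

Integral: ∫_9^30 x·e^(−x/27) dx = 189.840.
Endpoint term: (f(9) + f(30))/2 = (6.44878 + 9.87579)/2 = 8.16229.
Running total after boundary: 198.003.
Order-1 term: 1/12 · (-0.0365770 − 0.477688) = -0.0428554.
Partial sum through k=1: 197.960.
Order-2 term: −1/720 · (0.000852962 − 0.00262106) = 2.45569e-06.
Partial sum through k=2: 197.960.
Order-3 term: 1/30240 · (2.40891e-06 − 6.29197e-06) = -1.28408e-10.
Partial sum through k=3: 197.960.
Order-4 term: −1/1209600 · (5.00382e-09 − 1.23300e-08) = 6.05666e-15.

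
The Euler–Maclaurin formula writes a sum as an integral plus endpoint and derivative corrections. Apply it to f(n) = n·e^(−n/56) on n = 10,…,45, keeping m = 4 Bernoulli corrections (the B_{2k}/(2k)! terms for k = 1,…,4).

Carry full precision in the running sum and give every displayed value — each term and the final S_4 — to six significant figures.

S_4 ≈ 573.434

∫_10^45 x·e^(−x/56) dx evaluates to 559.228.
Endpoint term: (f(10) + f(45))/2 = (8.36464 + 20.1477)/2 = 14.2562.
Integral + boundary = 573.484.
k=1: B_{2}/(2)! × [f^{(1)}(45) − f^{(1)}(10)] = 1/12 × (0.0879464 − 0.687096) = -0.0499291.
Partial sum through k=1: 573.434.
k=2: B_{4}/(4)! × [f^{(3)}(45) − f^{(3)}(10)] = −1/720 × (0.000313584 − 0.000752559) = 6.09687e-07.
Partial sum through k=2: 573.434.
k=3: B_{6}/(6)! × [f^{(5)}(45) − f^{(5)}(10)] = 1/30240 × (1.91047e-07 − 4.10082e-07) = -7.24322e-12.
Partial sum through k=3: 573.434.
k=4: B_{8}/(8)! × [f^{(7)}(45) − f^{(7)}(10)] = −1/1209600 × (8.99553e-11 − 1.85010e-10) = 7.85834e-17.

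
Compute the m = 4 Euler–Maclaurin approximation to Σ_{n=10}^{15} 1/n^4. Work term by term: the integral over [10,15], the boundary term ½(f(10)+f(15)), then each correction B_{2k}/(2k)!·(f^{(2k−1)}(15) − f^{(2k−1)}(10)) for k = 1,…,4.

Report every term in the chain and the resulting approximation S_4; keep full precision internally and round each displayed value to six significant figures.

The integral term ∫_10^15 1/x^4 dx = 0.000234568.
½[f(10) + f(15)] = ½[0.000100000 + 1.97531e-05] = 5.98765e-05.
Running total after boundary: 0.000294444.
k=1: B_{2}/(2)! × [f^{(1)}(15) − f^{(1)}(10)] = 1/12 × (-5.26749e-06 − (-4.00000e-05)) = 2.89438e-06.
Partial sum through k=1: 0.000297339.
k=2: B_{4}/(4)! × [f^{(3)}(15) − f^{(3)}(10)] = −1/720 × (-7.02332e-07 − (-1.20000e-05)) = -1.56912e-08.
Partial sum through k=2: 0.000297323.
k=3: B_{6}/(6)! × [f^{(5)}(15) − f^{(5)}(10)] = 1/30240 × (-1.74803e-07 − (-6.72000e-06)) = 2.16442e-10.
Partial sum through k=3: 0.000297323.
k=4: B_{8}/(8)! × [f^{(7)}(15) − f^{(7)}(10)] = −1/1209600 × (-6.99210e-08 − (-6.04800e-06)) = -4.94219e-12.

S_4 ≈ 0.000297323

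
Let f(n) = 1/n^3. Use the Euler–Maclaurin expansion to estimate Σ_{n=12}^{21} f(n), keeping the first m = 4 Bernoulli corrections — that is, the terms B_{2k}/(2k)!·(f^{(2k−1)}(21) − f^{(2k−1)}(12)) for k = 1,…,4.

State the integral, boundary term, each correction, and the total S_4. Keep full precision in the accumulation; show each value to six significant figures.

S_4 ≈ 0.00269252

The integral term ∫_12^21 1/x^3 dx = 0.00233844.
½[f(12) + f(21)] = ½[0.000578704 + 0.000107980] = 0.000343342.
So far: 0.00268178.
Order-1 term: 1/12 · (-1.54257e-05 − (-0.000144676)) = 1.07709e-05.
Partial sum through k=1: 0.00269255.
Order-2 term: −1/720 · (-6.99577e-07 − (-2.00939e-05)) = -2.69365e-08.
Partial sum through k=2: 0.00269252.
Order-3 term: 1/30240 · (-6.66264e-08 − (-5.86071e-06)) = 1.91603e-10.
Partial sum through k=3: 0.00269252.
Order-4 term: −1/1209600 · (-1.08778e-08 − (-2.93036e-06)) = -2.41359e-12.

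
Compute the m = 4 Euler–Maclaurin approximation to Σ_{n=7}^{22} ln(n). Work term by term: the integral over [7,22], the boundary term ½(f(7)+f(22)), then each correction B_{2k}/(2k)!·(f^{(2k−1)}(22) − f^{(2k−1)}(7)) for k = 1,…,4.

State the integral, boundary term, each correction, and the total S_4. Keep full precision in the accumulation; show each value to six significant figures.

The integral term ∫_7^22 ln(x) dx = 39.3816.
Boundary: ½(f(7) + f(22)) = ½(1.94591 + 3.09104) = 2.51848.
Integral + boundary = 41.9000.
k=1: B_{2}/(2)! × [f^{(1)}(22) − f^{(1)}(7)] = 1/12 × (0.0454545 − 0.142857) = -0.00811688.
Running total after k=1: 41.8919.
k=2: B_{4}/(4)! × [f^{(3)}(22) − f^{(3)}(7)] = −1/720 × (0.000187829 − 0.00583090) = 7.83760e-06.
Running total after k=2: 41.8919.
k=3: B_{6}/(6)! × [f^{(5)}(22) − f^{(5)}(7)] = 1/30240 × (4.65691e-06 − 0.00142798) = -4.70674e-08.
Running total after k=3: 41.8919.
k=4: B_{8}/(8)! × [f^{(7)}(22) − f^{(7)}(7)] = −1/1209600 × (2.88651e-07 − 0.000874271) = 7.22539e-10.

S_4 ≈ 41.8919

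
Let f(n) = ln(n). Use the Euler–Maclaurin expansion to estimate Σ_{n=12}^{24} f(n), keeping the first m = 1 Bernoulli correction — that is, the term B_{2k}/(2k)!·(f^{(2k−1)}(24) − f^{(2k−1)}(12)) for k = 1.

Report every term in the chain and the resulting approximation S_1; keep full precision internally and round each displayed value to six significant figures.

∫_12^24 ln(x) dx evaluates to 34.4544.
Boundary: ½(f(12) + f(24)) = ½(2.48491 + 3.17805) = 2.83148.
Integral + boundary = 37.2859.
k=1: B_{2}/(2)! × [f^{(1)}(24) − f^{(1)}(12)] = 1/12 × (0.0416667 − 0.0833333) = -0.00347222.

S_1 ≈ 37.2824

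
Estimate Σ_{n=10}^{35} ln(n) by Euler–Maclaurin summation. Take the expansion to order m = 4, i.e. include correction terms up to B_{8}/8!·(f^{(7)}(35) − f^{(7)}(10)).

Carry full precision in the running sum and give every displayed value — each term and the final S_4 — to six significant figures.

S_4 ≈ 79.3343

∫_10^35 ln(x) dx evaluates to 76.4113.
Endpoint term: (f(10) + f(35))/2 = (2.30259 + 3.55535)/2 = 2.92897.
So far: 79.3403.
Correction k=1: B_{2}/2! · (f^{(1)}(35) − f^{(1)}(10)) = 1/12 · (0.0285714 − 0.100000) = -0.00595238.
Partial sum through k=1: 79.3343.
Correction k=2: B_{4}/4! · (f^{(3)}(35) − f^{(3)}(10)) = −1/720 · (4.66472e-05 − 0.00200000) = 2.71299e-06.
Partial sum through k=2: 79.3343.
Correction k=3: B_{6}/6! · (f^{(5)}(35) − f^{(5)}(10)) = 1/30240 · (4.56952e-07 − 0.000240000) = -7.92140e-09.
Partial sum through k=3: 79.3343.
Correction k=4: B_{8}/8! · (f^{(7)}(35) − f^{(7)}(10)) = −1/1209600 · (1.11907e-08 − 7.20000e-05) = 5.95146e-11.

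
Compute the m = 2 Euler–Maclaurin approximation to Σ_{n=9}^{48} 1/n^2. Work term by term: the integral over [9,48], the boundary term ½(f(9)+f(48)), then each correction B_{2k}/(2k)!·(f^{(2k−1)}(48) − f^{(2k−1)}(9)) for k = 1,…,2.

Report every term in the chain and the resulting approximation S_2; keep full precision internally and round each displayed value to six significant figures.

S_2 ≈ 0.0968942

Integral: ∫_9^48 1/x^2 dx = 0.0902778.
½[f(9) + f(48)] = ½[0.0123457 + 0.000434028] = 0.00638985.
Running total after boundary: 0.0966676.
k=1: B_{2}/(2)! × [f^{(1)}(48) − f^{(1)}(9)] = 1/12 × (-1.80845e-05 − (-0.00274348)) = 0.000227117.
Partial sum through k=1: 0.0968947.
k=2: B_{4}/(4)! × [f^{(3)}(48) − f^{(3)}(9)] = −1/720 × (-9.41901e-08 − (-0.000406442)) = -5.64372e-07.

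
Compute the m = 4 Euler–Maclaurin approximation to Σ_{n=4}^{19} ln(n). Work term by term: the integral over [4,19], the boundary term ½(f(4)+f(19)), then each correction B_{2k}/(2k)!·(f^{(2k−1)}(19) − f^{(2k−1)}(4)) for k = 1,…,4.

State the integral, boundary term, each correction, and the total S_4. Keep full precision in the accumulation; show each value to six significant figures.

S_4 ≈ 37.5481

Integral: ∫_4^19 ln(x) dx = 35.3992.
½[f(4) + f(19)] = ½[1.38629 + 2.94444] = 2.16537.
So far: 37.5645.
Correction k=1: B_{2}/2! · (f^{(1)}(19) − f^{(1)}(4)) = 1/12 · (0.0526316 − 0.250000) = -0.0164474.
After k=1: 37.5481.
Correction k=2: B_{4}/4! · (f^{(3)}(19) − f^{(3)}(4)) = −1/720 · (0.000291588 − 0.0312500) = 4.29978e-05.
After k=2: 37.5481.
Correction k=3: B_{6}/6! · (f^{(5)}(19) − f^{(5)}(4)) = 1/30240 · (9.69267e-06 − 0.0234375) = -7.74729e-07.
After k=3: 37.5481.
Correction k=4: B_{8}/8! · (f^{(7)}(19) − f^{(7)}(4)) = −1/1209600 · (8.05485e-07 − 0.0439453) = 3.63298e-08.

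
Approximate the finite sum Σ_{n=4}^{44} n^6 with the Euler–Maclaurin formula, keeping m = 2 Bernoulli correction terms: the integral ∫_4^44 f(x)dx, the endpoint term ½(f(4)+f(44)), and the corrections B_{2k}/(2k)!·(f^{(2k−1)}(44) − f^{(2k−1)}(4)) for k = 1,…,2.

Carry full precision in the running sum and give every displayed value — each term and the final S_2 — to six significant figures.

Integral: ∫_4^44 x^6 dx = 4.56111e+10.
Boundary: ½(f(4) + f(44)) = ½(4096.00 + 7.25631e+09) = 3.62816e+09.
Integral + boundary = 4.92393e+10.
k=1: B_{2}/(2)! × [f^{(1)}(44) − f^{(1)}(4)] = 1/12 × (9.89497e+08 − 6144.00) = 8.24576e+07.
Partial sum through k=1: 4.93217e+10.
k=2: B_{4}/(4)! × [f^{(3)}(44) − f^{(3)}(4)] = −1/720 × (1.02221e+07 − 7680.00) = -14186.7.

S_2 ≈ 4.93217e+10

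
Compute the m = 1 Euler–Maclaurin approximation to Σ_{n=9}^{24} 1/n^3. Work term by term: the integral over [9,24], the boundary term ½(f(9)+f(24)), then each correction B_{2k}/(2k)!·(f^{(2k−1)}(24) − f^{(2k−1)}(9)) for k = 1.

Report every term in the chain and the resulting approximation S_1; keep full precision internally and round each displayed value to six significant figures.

S_1 ≈ 0.00606417

The integral term ∫_9^24 1/x^3 dx = 0.00530478.
Endpoint term: (f(9) + f(24))/2 = (0.00137174 + 7.23380e-05)/2 = 0.000722040.
So far: 0.00602682.
k=1: B_{2}/(2)! × [f^{(1)}(24) − f^{(1)}(9)] = 1/12 × (-9.04225e-06 − (-0.000457247)) = 3.73504e-05.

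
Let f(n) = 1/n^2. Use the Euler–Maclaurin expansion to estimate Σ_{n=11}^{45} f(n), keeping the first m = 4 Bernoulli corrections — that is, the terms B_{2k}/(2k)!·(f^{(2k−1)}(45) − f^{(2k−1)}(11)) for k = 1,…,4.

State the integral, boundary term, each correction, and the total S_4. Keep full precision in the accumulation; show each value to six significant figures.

Integral: ∫_11^45 1/x^2 dx = 0.0686869.
Endpoint term: (f(11) + f(45))/2 = (0.00826446 + 0.000493827)/2 = 0.00437914.
So far: 0.0730660.
Correction k=1: B_{2}/2! · (f^{(1)}(45) − f^{(1)}(11)) = 1/12 · (-2.19479e-05 − (-0.00150263)) = 0.000123390.
Running total after k=1: 0.0731894.
Correction k=2: B_{4}/4! · (f^{(3)}(45) − f^{(3)}(11)) = −1/720 · (-1.30061e-07 − (-0.000149021)) = -2.06793e-07.
Running total after k=2: 0.0731892.
Correction k=3: B_{6}/6! · (f^{(5)}(45) − f^{(5)}(11)) = 1/30240 · (-1.92684e-09 − (-3.69474e-05)) = 1.22174e-09.
Running total after k=3: 0.0731892.
Correction k=4: B_{8}/8! · (f^{(7)}(45) − f^{(7)}(11)) = −1/1209600 · (-5.32854e-11 − (-1.70996e-05)) = -1.41365e-11.

S_4 ≈ 0.0731892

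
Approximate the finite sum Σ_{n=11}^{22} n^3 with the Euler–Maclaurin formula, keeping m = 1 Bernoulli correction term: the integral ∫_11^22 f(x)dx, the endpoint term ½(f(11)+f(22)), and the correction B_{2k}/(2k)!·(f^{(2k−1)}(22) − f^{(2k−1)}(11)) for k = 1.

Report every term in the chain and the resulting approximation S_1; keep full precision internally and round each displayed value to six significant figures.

Integral: ∫_11^22 x^3 dx = 54903.8.
Boundary: ½(f(11) + f(22)) = ½(1331.00 + 10648.0) = 5989.50.
Running total after boundary: 60893.2.
Order-1 term: 1/12 · (1452.00 − 363.000) = 90.7500.

S_1 ≈ 60984.0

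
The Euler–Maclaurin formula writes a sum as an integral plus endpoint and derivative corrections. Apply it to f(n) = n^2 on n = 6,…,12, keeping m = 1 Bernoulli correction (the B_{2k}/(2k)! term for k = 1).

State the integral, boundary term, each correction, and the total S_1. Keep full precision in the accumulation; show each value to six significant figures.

S_1 ≈ 595.000

∫_6^12 x^2 dx evaluates to 504.000.
½[f(6) + f(12)] = ½[36.0000 + 144.000] = 90.0000.
Running total after boundary: 594.000.
k=1: B_{2}/(2)! × [f^{(1)}(12) − f^{(1)}(6)] = 1/12 × (24.0000 − 12.0000) = 1.00000.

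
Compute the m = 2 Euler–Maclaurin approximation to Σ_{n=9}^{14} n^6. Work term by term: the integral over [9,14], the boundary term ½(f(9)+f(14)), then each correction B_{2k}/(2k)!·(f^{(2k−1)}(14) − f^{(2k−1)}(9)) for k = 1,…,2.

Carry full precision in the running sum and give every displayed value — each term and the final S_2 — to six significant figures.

∫_9^14 x^6 dx evaluates to 1.43758e+07.
Endpoint term: (f(9) + f(14))/2 = (531441 + 7.52954e+06)/2 = 4.03049e+06.
Integral + boundary = 1.84063e+07.
Order-1 term: 1/12 · (3.22694e+06 − 354294) = 239388.
Running total after k=1: 1.86457e+07.
Order-2 term: −1/720 · (329280 − 87480.0) = -335.833.

S_2 ≈ 1.86453e+07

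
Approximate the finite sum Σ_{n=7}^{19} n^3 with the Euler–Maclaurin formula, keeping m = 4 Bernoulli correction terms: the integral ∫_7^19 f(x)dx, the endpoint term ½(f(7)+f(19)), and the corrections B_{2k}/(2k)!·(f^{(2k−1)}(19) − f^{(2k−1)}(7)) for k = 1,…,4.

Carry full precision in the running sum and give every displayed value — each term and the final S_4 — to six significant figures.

S_4 ≈ 35659.0

The integral term ∫_7^19 x^3 dx = 31980.0.
Endpoint term: (f(7) + f(19))/2 = (343.000 + 6859.00)/2 = 3601.00.
Integral + boundary = 35581.0.
Order-1 term: 1/12 · (1083.00 − 147.000) = 78.0000.
After k=1: 35659.0.
Order-2 term: −1/720 · (6.00000 − 6.00000) = 0.00000.
After k=2: 35659.0.
Order-3 term: 1/30240 · (0.00000 − 0.00000) = 0.00000.
After k=3: 35659.0.
Order-4 term: −1/1209600 · (0.00000 − 0.00000) = 0.00000.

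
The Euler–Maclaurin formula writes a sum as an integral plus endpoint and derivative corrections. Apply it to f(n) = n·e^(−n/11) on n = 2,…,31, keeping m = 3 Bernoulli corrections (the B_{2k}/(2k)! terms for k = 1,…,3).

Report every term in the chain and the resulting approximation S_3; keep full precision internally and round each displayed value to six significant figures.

∫_2^31 x·e^(−x/11) dx evaluates to 91.6386.
½[f(2) + f(31)] = ½[1.66751 + 1.85115] = 1.75933.
So far: 93.3979.
k=1: B_{2}/(2)! × [f^{(1)}(31) − f^{(1)}(2)] = 1/12 × (-0.108572 − 0.682161) = -0.0658944.
Running total after k=1: 93.3320.
k=2: B_{4}/(4)! × [f^{(3)}(31) − f^{(3)}(2)] = −1/720 × (8.97286e-05 − 0.0194187) = 2.68458e-05.
Running total after k=2: 93.3321.
k=3: B_{6}/(6)! × [f^{(5)}(31) − f^{(5)}(2)] = 1/30240 × (8.89871e-06 − 0.000274378) = -8.77909e-09.

S_3 ≈ 93.3321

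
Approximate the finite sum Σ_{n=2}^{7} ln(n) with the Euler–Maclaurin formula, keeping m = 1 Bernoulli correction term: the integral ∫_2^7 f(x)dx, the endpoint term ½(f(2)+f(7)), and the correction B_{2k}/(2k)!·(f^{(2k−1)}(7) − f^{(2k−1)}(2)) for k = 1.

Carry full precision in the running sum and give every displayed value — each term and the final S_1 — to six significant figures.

The integral term ∫_2^7 ln(x) dx = 7.23508.
½[f(2) + f(7)] = ½[0.693147 + 1.94591] = 1.31953.
Running total after boundary: 8.55461.
Order-1 term: 1/12 · (0.142857 − 0.500000) = -0.0297619.

S_1 ≈ 8.52484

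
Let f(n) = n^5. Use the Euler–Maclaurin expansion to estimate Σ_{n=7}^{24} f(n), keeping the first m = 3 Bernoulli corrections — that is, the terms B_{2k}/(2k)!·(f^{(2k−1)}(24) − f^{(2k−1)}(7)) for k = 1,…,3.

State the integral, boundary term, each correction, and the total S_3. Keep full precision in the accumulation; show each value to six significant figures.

∫_7^24 x^5 dx evaluates to 3.18309e+07.
½[f(7) + f(24)] = ½[16807.0 + 7.96262e+06] = 3.98972e+06.
Running total after boundary: 3.58206e+07.
k=1: B_{2}/(2)! × [f^{(1)}(24) − f^{(1)}(7)] = 1/12 × (1.65888e+06 − 12005.0) = 137240.
Running total after k=1: 3.59578e+07.
k=2: B_{4}/(4)! × [f^{(3)}(24) − f^{(3)}(7)] = −1/720 × (34560.0 − 2940.00) = -43.9167.
Running total after k=2: 3.59578e+07.
k=3: B_{6}/(6)! × [f^{(5)}(24) − f^{(5)}(7)] = 1/30240 × (120.000 − 120.000) = 0.00000.

S_3 ≈ 3.59578e+07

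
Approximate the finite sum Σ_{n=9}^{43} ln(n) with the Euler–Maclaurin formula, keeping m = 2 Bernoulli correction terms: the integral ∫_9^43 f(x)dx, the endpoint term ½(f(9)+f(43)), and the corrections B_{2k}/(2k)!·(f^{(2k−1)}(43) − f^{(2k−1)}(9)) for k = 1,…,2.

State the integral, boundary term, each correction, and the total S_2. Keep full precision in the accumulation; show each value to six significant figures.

Integral: ∫_9^43 ln(x) dx = 107.957.
½[f(9) + f(43)] = ½[2.19722 + 3.76120] = 2.97921.
So far: 110.936.
k=1: B_{2}/(2)! × [f^{(1)}(43) − f^{(1)}(9)] = 1/12 × (0.0232558 − 0.111111) = -0.00732127.
Running total after k=1: 110.928.
k=2: B_{4}/(4)! × [f^{(3)}(43) − f^{(3)}(9)] = −1/720 × (2.51550e-05 − 0.00274348) = 3.77546e-06.

S_2 ≈ 110.928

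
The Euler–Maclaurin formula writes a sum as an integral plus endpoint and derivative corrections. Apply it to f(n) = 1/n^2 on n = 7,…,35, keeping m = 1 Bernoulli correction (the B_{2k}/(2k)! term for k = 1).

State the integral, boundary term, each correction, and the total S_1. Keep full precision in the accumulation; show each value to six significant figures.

Integral: ∫_7^35 1/x^2 dx = 0.114286.
½[f(7) + f(35)] = ½[0.0204082 + 0.000816327] = 0.0106122.
Integral + boundary = 0.124898.
k=1: B_{2}/(2)! × [f^{(1)}(35) − f^{(1)}(7)] = 1/12 × (-4.66472e-05 − (-0.00583090)) = 0.000482021.

S_1 ≈ 0.125380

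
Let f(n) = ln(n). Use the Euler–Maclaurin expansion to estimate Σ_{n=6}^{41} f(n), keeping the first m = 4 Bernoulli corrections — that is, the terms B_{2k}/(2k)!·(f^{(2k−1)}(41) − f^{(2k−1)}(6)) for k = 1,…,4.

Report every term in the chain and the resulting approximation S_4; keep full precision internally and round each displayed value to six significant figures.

S_4 ≈ 109.247

The integral term ∫_6^41 ln(x) dx = 106.506.
Boundary: ½(f(6) + f(41)) = ½(1.79176 + 3.71357) = 2.75267.
Integral + boundary = 109.259.
Correction k=1: B_{2}/2! · (f^{(1)}(41) − f^{(1)}(6)) = 1/12 · (0.0243902 − 0.166667) = -0.0118564.
After k=1: 109.247.
Correction k=2: B_{4}/4! · (f^{(3)}(41) − f^{(3)}(6)) = −1/720 · (2.90187e-05 − 0.00925926) = 1.28198e-05.
After k=2: 109.247.
Correction k=3: B_{6}/6! · (f^{(5)}(41) − f^{(5)}(6)) = 1/30240 · (2.07153e-07 − 0.00308642) = -1.02057e-07.
After k=3: 109.247.
Correction k=4: B_{8}/8! · (f^{(7)}(41) − f^{(7)}(6)) = −1/1209600 · (3.69697e-09 − 0.00257202) = 2.12633e-09.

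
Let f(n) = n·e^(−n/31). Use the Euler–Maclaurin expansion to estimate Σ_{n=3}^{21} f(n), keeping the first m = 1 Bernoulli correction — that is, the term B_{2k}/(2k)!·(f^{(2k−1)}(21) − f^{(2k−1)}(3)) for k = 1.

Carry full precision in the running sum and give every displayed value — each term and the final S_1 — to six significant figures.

S_1 ≈ 144.643

Integral: ∫_3^21 x·e^(−x/31) dx = 138.003.
½[f(3) + f(21)] = ½[2.72328 + 10.6664] = 6.69487.
Running total after boundary: 144.698.
Correction k=1: B_{2}/2! · (f^{(1)}(21) − f^{(1)}(3)) = 1/12 · (0.163847 − 0.819913) = -0.0546722.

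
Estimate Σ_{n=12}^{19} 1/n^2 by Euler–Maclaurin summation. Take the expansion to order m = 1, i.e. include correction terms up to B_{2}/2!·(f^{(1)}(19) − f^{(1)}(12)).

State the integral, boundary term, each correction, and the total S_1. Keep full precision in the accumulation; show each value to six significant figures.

∫_12^19 1/x^2 dx evaluates to 0.0307018.
½[f(12) + f(19)] = ½[0.00694444 + 0.00277008] = 0.00485726.
Integral + boundary = 0.0355590.
Correction k=1: B_{2}/2! · (f^{(1)}(19) − f^{(1)}(12)) = 1/12 · (-0.000291588 − (-0.00115741)) = 7.21516e-05.

S_1 ≈ 0.0356312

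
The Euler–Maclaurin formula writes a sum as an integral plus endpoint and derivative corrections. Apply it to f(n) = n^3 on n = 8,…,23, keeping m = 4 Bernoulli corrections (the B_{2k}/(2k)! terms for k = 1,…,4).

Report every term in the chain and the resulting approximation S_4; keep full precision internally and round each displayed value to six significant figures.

∫_8^23 x^3 dx evaluates to 68936.2.
Endpoint term: (f(8) + f(23))/2 = (512.000 + 12167.0)/2 = 6339.50.
Running total after boundary: 75275.8.
k=1: B_{2}/(2)! × [f^{(1)}(23) − f^{(1)}(8)] = 1/12 × (1587.00 − 192.000) = 116.250.
Running total after k=1: 75392.0.
k=2: B_{4}/(4)! × [f^{(3)}(23) − f^{(3)}(8)] = −1/720 × (6.00000 − 6.00000) = 0.00000.
Running total after k=2: 75392.0.
k=3: B_{6}/(6)! × [f^{(5)}(23) − f^{(5)}(8)] = 1/30240 × (0.00000 − 0.00000) = 0.00000.
Running total after k=3: 75392.0.
k=4: B_{8}/(8)! × [f^{(7)}(23) − f^{(7)}(8)] = −1/1209600 × (0.00000 − 0.00000) = 0.00000.

S_4 ≈ 75392.0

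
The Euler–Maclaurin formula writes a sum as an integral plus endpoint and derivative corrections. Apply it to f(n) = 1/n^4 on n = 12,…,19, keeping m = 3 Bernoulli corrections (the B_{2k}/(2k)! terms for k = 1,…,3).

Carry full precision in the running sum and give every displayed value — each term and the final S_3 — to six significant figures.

Integral: ∫_12^19 1/x^4 dx = 0.000144303.
½[f(12) + f(19)] = ½[4.82253e-05 + 7.67336e-06] = 2.79493e-05.
So far: 0.000172253.
Order-1 term: 1/12 · (-1.61544e-06 − (-1.60751e-05)) = 1.20497e-06.
Running total after k=1: 0.000173458.
Order-2 term: −1/720 · (-1.34247e-07 − (-3.34898e-06)) = -4.46491e-09.
Running total after k=2: 0.000173453.
Order-3 term: 1/30240 · (-2.08251e-08 − (-1.30238e-06)) = 4.23795e-11.

S_3 ≈ 0.000173453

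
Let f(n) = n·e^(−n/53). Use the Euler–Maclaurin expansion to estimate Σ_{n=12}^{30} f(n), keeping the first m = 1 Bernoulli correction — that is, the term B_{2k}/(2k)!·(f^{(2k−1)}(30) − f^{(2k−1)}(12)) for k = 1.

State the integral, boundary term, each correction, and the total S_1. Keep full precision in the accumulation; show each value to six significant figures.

S_1 ≈ 262.645

∫_12^30 x·e^(−x/53) dx evaluates to 249.375.
Boundary: ½(f(12) + f(30)) = ½(9.56864 + 17.0331) = 13.3009.
Running total after boundary: 262.676.
k=1: B_{2}/(2)! × [f^{(1)}(30) − f^{(1)}(12)] = 1/12 × (0.246391 − 0.616847) = -0.0308713.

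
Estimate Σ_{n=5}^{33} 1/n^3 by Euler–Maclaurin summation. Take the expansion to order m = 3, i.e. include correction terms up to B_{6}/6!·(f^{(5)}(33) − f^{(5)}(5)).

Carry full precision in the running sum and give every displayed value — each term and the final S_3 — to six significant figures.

S_3 ≈ 0.0239494

The integral term ∫_5^33 1/x^3 dx = 0.0195409.
½[f(5) + f(33)] = ½[0.00800000 + 2.78265e-05] = 0.00401391.
Integral + boundary = 0.0235548.
k=1: B_{2}/(2)! × [f^{(1)}(33) − f^{(1)}(5)] = 1/12 × (-2.52968e-06 − (-0.00480000)) = 0.000399789.
Running total after k=1: 0.0239546.
k=2: B_{4}/(4)! × [f^{(3)}(33) − f^{(3)}(5)] = −1/720 × (-4.64588e-08 − (-0.00384000)) = -5.33327e-06.
Running total after k=2: 0.0239492.
k=3: B_{6}/(6)! × [f^{(5)}(33) − f^{(5)}(5)] = 1/30240 × (-1.79180e-09 − (-0.00645120)) = 2.13333e-07.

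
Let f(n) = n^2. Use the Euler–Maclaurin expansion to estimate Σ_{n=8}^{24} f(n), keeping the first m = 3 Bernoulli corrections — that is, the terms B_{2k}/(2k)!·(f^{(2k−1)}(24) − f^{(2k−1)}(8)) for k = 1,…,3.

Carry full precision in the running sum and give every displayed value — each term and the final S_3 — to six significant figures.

∫_8^24 x^2 dx evaluates to 4437.33.
Boundary: ½(f(8) + f(24)) = ½(64.0000 + 576.000) = 320.000.
Running total after boundary: 4757.33.
Order-1 term: 1/12 · (48.0000 − 16.0000) = 2.66667.
Running total after k=1: 4760.00.
Order-2 term: −1/720 · (0.00000 − 0.00000) = 0.00000.
Running total after k=2: 4760.00.
Order-3 term: 1/30240 · (0.00000 − 0.00000) = 0.00000.

S_3 ≈ 4760.00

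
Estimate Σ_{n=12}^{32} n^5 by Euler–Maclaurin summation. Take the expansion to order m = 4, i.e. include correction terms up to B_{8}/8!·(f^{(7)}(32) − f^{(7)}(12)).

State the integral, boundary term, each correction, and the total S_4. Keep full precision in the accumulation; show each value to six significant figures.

∫_12^32 x^5 dx evaluates to 1.78459e+08.
Endpoint term: (f(12) + f(32))/2 = (248832 + 3.35544e+07)/2 = 1.69016e+07.
Running total after boundary: 1.95361e+08.
k=1: B_{2}/(2)! × [f^{(1)}(32) − f^{(1)}(12)] = 1/12 × (5.24288e+06 − 103680) = 428267.
Running total after k=1: 1.95789e+08.
k=2: B_{4}/(4)! × [f^{(3)}(32) − f^{(3)}(12)] = −1/720 × (61440.0 − 8640.00) = -73.3333.
Running total after k=2: 1.95789e+08.
k=3: B_{6}/(6)! × [f^{(5)}(32) − f^{(5)}(12)] = 1/30240 × (120.000 − 120.000) = 0.00000.
Running total after k=3: 1.95789e+08.
k=4: B_{8}/(8)! × [f^{(7)}(32) − f^{(7)}(12)] = −1/1209600 × (0.00000 − 0.00000) = 0.00000.

S_4 ≈ 1.95789e+08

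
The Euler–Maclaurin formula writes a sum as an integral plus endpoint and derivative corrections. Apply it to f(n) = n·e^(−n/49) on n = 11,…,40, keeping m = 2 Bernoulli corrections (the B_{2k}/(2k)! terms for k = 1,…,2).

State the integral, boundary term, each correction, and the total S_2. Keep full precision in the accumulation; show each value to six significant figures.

∫_11^40 x·e^(−x/49) dx evaluates to 421.045.
Endpoint term: (f(11) + f(40))/2 = (8.78816 + 17.6821)/2 = 13.2351.
Running total after boundary: 434.280.
Correction k=1: B_{2}/2! · (f^{(1)}(40) − f^{(1)}(11)) = 1/12 · (0.0811933 − 0.619574) = -0.0448650.
Partial sum through k=1: 434.235.
Correction k=2: B_{4}/4! · (f^{(3)}(40) − f^{(3)}(11)) = −1/720 · (0.000402040 − 0.000923541) = 7.24306e-07.

S_2 ≈ 434.235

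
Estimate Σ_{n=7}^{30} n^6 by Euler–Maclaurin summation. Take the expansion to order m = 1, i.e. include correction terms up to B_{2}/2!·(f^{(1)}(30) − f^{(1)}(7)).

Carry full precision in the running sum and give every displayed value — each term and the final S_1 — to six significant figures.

The integral term ∫_7^30 x^6 dx = 3.12417e+09.
Boundary: ½(f(7) + f(30)) = ½(117649 + 7.29000e+08) = 3.64559e+08.
Integral + boundary = 3.48873e+09.
Order-1 term: 1/12 · (1.45800e+08 − 100842) = 1.21416e+07.

S_1 ≈ 3.50087e+09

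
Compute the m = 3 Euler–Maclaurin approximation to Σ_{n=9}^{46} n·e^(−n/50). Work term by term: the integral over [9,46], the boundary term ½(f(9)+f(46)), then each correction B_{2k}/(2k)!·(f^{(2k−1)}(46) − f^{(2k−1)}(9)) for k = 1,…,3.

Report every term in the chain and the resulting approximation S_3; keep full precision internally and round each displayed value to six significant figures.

Integral: ∫_9^46 x·e^(−x/50) dx = 551.156.
Endpoint term: (f(9) + f(46))/2 = (7.51743 + 18.3319)/2 = 12.9247.
Running total after boundary: 564.080.
k=1: B_{2}/(2)! × [f^{(1)}(46) − f^{(1)}(9)] = 1/12 × (0.0318815 − 0.684922) = -0.0544200.
After k=1: 564.026.
k=2: B_{4}/(4)! × [f^{(3)}(46) − f^{(3)}(9)] = −1/720 × (0.000331568 − 0.000942185) = 8.48079e-07.
After k=2: 564.026.
k=3: B_{6}/(6)! × [f^{(5)}(46) − f^{(5)}(9)] = 1/30240 × (2.60153e-07 − 6.44160e-07) = -1.26986e-11.

S_3 ≈ 564.026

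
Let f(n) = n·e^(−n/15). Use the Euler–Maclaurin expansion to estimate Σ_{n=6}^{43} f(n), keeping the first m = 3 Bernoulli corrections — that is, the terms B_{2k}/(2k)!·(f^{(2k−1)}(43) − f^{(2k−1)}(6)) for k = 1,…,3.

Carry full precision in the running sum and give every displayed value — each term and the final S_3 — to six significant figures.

S_3 ≈ 164.850

The integral term ∫_6^43 x·e^(−x/15) dx = 161.658.
½[f(6) + f(43)] = ½[4.02192 + 2.44619] = 3.23406.
Running total after boundary: 164.892.
k=1: B_{2}/(2)! × [f^{(1)}(43) − f^{(1)}(6)] = 1/12 × (-0.106191 − 0.402192) = -0.0423653.
Partial sum through k=1: 164.850.
k=2: B_{4}/(4)! × [f^{(3)}(43) − f^{(3)}(6)] = −1/720 × (3.37115e-05 − 0.00774592) = 1.07114e-05.
Partial sum through k=2: 164.850.
k=3: B_{6}/(6)! × [f^{(5)}(43) − f^{(5)}(6)] = 1/30240 × (2.39727e-06 − 6.09081e-05) = -1.93488e-09.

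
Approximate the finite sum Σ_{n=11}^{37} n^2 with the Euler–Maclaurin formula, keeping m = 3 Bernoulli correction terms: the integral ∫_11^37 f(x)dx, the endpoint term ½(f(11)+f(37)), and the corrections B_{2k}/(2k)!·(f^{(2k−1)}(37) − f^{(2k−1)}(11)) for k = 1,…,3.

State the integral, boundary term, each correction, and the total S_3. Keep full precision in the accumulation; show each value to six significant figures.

S_3 ≈ 17190.0

The integral term ∫_11^37 x^2 dx = 16440.7.
Boundary: ½(f(11) + f(37)) = ½(121.000 + 1369.00) = 745.000.
So far: 17185.7.
Correction k=1: B_{2}/2! · (f^{(1)}(37) − f^{(1)}(11)) = 1/12 · (74.0000 − 22.0000) = 4.33333.
Partial sum through k=1: 17190.0.
Correction k=2: B_{4}/4! · (f^{(3)}(37) − f^{(3)}(11)) = −1/720 · (0.00000 − 0.00000) = 0.00000.
Partial sum through k=2: 17190.0.
Correction k=3: B_{6}/6! · (f^{(5)}(37) − f^{(5)}(11)) = 1/30240 · (0.00000 − 0.00000) = 0.00000.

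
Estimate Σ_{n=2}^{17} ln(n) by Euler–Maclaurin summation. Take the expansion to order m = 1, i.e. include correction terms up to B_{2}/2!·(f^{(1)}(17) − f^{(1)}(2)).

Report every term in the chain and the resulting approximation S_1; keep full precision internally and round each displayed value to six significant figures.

Integral: ∫_2^17 ln(x) dx = 31.7783.
Boundary: ½(f(2) + f(17)) = ½(0.693147 + 2.83321) = 1.76318.
Running total after boundary: 33.5415.
Order-1 term: 1/12 · (0.0588235 − 0.500000) = -0.0367647.

S_1 ≈ 33.5047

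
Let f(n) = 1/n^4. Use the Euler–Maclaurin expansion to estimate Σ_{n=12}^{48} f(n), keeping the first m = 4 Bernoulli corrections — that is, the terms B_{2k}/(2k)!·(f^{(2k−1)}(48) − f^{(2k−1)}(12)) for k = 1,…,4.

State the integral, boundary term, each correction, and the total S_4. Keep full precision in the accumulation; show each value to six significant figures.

The integral term ∫_12^48 1/x^4 dx = 0.000189887.
Endpoint term: (f(12) + f(48))/2 = (4.82253e-05 + 1.88380e-07)/2 = 2.42068e-05.
Integral + boundary = 0.000214094.
Correction k=1: B_{2}/2! · (f^{(1)}(48) − f^{(1)}(12)) = 1/12 · (-1.56983e-08 − (-1.60751e-05)) = 1.33828e-06.
Partial sum through k=1: 0.000215432.
Correction k=2: B_{4}/4! · (f^{(3)}(48) − f^{(3)}(12)) = −1/720 · (-2.04406e-10 − (-3.34898e-06)) = -4.65108e-09.
Partial sum through k=2: 0.000215428.
Correction k=3: B_{6}/6! · (f^{(5)}(48) − f^{(5)}(12)) = 1/30240 · (-4.96819e-12 − (-1.30238e-06)) = 4.30680e-11.
Partial sum through k=3: 0.000215428.
Correction k=4: B_{8}/8! · (f^{(7)}(48) − f^{(7)}(12)) = −1/1209600 · (-1.94070e-13 − (-8.13988e-07)) = -6.72940e-13.

S_4 ≈ 0.000215428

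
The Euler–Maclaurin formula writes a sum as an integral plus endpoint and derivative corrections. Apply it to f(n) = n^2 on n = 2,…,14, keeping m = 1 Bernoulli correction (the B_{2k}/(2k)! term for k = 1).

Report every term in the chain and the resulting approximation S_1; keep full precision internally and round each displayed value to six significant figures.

∫_2^14 x^2 dx evaluates to 912.000.
Boundary: ½(f(2) + f(14)) = ½(4.00000 + 196.000) = 100.000.
Running total after boundary: 1012.00.
Correction k=1: B_{2}/2! · (f^{(1)}(14) − f^{(1)}(2)) = 1/12 · (28.0000 − 4.00000) = 2.00000.

S_1 ≈ 1014.00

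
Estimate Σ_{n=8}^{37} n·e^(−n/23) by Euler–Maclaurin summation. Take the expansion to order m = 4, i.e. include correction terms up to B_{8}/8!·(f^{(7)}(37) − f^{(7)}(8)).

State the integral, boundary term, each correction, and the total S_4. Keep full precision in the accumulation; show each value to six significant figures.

The integral term ∫_8^37 x·e^(−x/23) dx = 227.331.
Endpoint term: (f(8) + f(37))/2 = (5.64977 + 7.40549)/2 = 6.52763.
Integral + boundary = 233.859.
Correction k=1: B_{2}/2! · (f^{(1)}(37) − f^{(1)}(8)) = 1/12 · (-0.121830 − 0.460579) = -0.0485341.
After k=1: 233.810.
Correction k=2: B_{4}/4! · (f^{(3)}(37) − f^{(3)}(8)) = −1/720 · (0.000526404 − 0.00354069) = 4.18650e-06.
After k=2: 233.810.
Correction k=3: B_{6}/6! · (f^{(5)}(37) − f^{(5)}(8)) = 1/30240 · (2.42554e-06 − 1.17405e-05) = -3.08034e-10.
After k=3: 233.810.
Correction k=4: B_{8}/8! · (f^{(7)}(37) − f^{(7)}(8)) = −1/1209600 · (7.28919e-09 − 3.17349e-08) = 2.02098e-14.

S_4 ≈ 233.810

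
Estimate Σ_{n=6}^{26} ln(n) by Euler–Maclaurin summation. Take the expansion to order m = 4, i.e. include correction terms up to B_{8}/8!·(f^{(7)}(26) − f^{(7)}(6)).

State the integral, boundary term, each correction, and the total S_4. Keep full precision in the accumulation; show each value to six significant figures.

S_4 ≈ 56.4742

∫_6^26 ln(x) dx evaluates to 53.9600.
½[f(6) + f(26)] = ½[1.79176 + 3.25810] = 2.52493.
So far: 56.4849.
Correction k=1: B_{2}/2! · (f^{(1)}(26) − f^{(1)}(6)) = 1/12 · (0.0384615 − 0.166667) = -0.0106838.
Running total after k=1: 56.4742.
Correction k=2: B_{4}/4! · (f^{(3)}(26) − f^{(3)}(6)) = −1/720 · (0.000113792 − 0.00925926) = 1.27020e-05.
Running total after k=2: 56.4742.
Correction k=3: B_{6}/6! · (f^{(5)}(26) − f^{(5)}(6)) = 1/30240 · (2.01997e-06 − 0.00308642) = -1.01997e-07.
Running total after k=3: 56.4742.
Correction k=4: B_{8}/8! · (f^{(7)}(26) − f^{(7)}(6)) = −1/1209600 · (8.96436e-08 − 0.00257202) = 2.12626e-09.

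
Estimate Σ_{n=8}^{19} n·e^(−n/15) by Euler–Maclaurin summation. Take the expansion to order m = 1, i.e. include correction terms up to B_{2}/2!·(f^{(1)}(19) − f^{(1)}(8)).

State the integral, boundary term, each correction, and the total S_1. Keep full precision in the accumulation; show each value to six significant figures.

Integral: ∫_8^19 x·e^(−x/15) dx = 58.6906.
½[f(8) + f(19)] = ½[4.69317 + 5.35362] = 5.02339.
Running total after boundary: 63.7140.
k=1: B_{2}/(2)! × [f^{(1)}(19) − f^{(1)}(8)] = 1/12 × (-0.0751385 − 0.273768) = -0.0290756.

S_1 ≈ 63.6849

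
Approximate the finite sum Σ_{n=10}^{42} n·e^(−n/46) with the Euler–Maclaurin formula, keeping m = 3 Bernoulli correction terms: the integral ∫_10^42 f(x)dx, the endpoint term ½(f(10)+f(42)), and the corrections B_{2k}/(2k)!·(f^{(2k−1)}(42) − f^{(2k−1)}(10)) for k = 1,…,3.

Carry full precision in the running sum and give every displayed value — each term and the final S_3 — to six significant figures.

S_3 ≈ 460.623

The integral term ∫_10^42 x·e^(−x/46) dx = 448.222.
½[f(10) + f(42)] = ½[8.04615 + 16.8546] = 12.4504.
Integral + boundary = 460.672.
Correction k=1: B_{2}/2! · (f^{(1)}(42) − f^{(1)}(10)) = 1/12 · (0.0348957 − 0.629699) = -0.0495669.
Partial sum through k=1: 460.623.
Correction k=2: B_{4}/4! · (f^{(3)}(42) − f^{(3)}(10)) = −1/720 · (0.000395793 − 0.00105809) = 9.19864e-07.
Partial sum through k=2: 460.623.
Correction k=3: B_{6}/6! · (f^{(5)}(42) − f^{(5)}(10)) = 1/30240 · (3.66302e-07 − 8.59452e-07) = -1.63079e-11.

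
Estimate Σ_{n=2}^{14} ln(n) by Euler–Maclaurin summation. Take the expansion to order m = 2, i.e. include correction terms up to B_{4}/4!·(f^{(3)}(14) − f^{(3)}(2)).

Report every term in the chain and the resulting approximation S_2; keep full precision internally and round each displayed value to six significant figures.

Integral: ∫_2^14 ln(x) dx = 23.5605.
Endpoint term: (f(2) + f(14))/2 = (0.693147 + 2.63906)/2 = 1.66610.
Running total after boundary: 25.2266.
k=1: B_{2}/(2)! × [f^{(1)}(14) − f^{(1)}(2)] = 1/12 × (0.0714286 − 0.500000) = -0.0357143.
Partial sum through k=1: 25.1909.
k=2: B_{4}/(4)! × [f^{(3)}(14) − f^{(3)}(2)] = −1/720 × (0.000728863 − 0.250000) = 0.000346210.

S_2 ≈ 25.1912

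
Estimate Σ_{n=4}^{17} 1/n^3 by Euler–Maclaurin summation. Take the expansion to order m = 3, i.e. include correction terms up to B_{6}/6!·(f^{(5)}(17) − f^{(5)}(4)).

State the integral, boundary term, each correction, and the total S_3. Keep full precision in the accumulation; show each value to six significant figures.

S_3 ≈ 0.0383887

∫_4^17 1/x^3 dx evaluates to 0.0295199.
½[f(4) + f(17)] = ½[0.0156250 + 0.000203542] = 0.00791427.
Integral + boundary = 0.0374342.
Correction k=1: B_{2}/2! · (f^{(1)}(17) − f^{(1)}(4)) = 1/12 · (-3.59191e-05 − (-0.0117188)) = 0.000973569.
Running total after k=1: 0.0384077.
Correction k=2: B_{4}/4! · (f^{(3)}(17) − f^{(3)}(4)) = −1/720 · (-2.48575e-06 − (-0.0146484)) = -2.03416e-05.
Running total after k=2: 0.0383874.
Correction k=3: B_{6}/6! · (f^{(5)}(17) − f^{(5)}(4)) = 1/30240 · (-3.61251e-07 − (-0.0384521)) = 1.27155e-06.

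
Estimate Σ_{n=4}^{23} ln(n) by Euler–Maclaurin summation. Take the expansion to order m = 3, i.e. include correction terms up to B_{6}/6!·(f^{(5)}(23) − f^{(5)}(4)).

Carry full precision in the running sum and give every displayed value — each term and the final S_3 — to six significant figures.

Integral: ∫_4^23 ln(x) dx = 47.5712.
Endpoint term: (f(4) + f(23))/2 = (1.38629 + 3.13549)/2 = 2.26089.
Integral + boundary = 49.8321.
Correction k=1: B_{2}/2! · (f^{(1)}(23) − f^{(1)}(4)) = 1/12 · (0.0434783 − 0.250000) = -0.0172101.
Running total after k=1: 49.8149.
Correction k=2: B_{4}/4! · (f^{(3)}(23) − f^{(3)}(4)) = −1/720 · (0.000164379 − 0.0312500) = 4.31745e-05.
Running total after k=2: 49.8149.
Correction k=3: B_{6}/6! · (f^{(5)}(23) − f^{(5)}(4)) = 1/30240 · (3.72883e-06 − 0.0234375) = -7.74926e-07.

S_3 ≈ 49.8149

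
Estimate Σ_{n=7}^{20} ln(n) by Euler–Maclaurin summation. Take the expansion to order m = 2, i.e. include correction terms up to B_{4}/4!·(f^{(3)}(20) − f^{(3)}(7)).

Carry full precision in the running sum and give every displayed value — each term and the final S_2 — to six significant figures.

The integral term ∫_7^20 ln(x) dx = 33.2933.
Boundary: ½(f(7) + f(20)) = ½(1.94591 + 2.99573) = 2.47082.
Integral + boundary = 35.7641.
Order-1 term: 1/12 · (0.0500000 − 0.142857) = -0.00773810.
Running total after k=1: 35.7564.
Order-2 term: −1/720 · (0.000250000 − 0.00583090) = 7.75126e-06.

S_2 ≈ 35.7564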